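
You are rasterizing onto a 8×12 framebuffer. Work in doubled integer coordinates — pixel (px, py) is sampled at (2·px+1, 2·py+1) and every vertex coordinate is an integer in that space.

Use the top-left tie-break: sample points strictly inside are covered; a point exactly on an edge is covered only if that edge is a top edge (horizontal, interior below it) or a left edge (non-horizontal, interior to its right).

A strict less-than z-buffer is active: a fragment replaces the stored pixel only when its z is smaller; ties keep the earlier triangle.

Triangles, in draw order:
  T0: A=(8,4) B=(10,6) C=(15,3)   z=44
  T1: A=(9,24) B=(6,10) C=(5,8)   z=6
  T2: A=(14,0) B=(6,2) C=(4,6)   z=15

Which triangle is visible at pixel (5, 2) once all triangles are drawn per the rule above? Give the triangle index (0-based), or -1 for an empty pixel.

T0:
  2·area = 16  (B↔C swapped to make it positive)
  edge (8, 4)→(15, 3): d=(7,-1) top-left  bias=+0
  edge (15, 3)→(10, 6): d=(-5,3) right/bottom  bias=-1
  edge (10, 6)→(8, 4): d=(-2,-2) top-left  bias=+0
    (2,0)@(5, 1): e=[-24,40,0] → .  [on edge]
    (3,1)@(7, 3): e=[-8,24,0] → .  [on edge]
    (7,1)@(15, 3): e=[0,0,16] → .  [on edge]
    (0,2)@(1, 5): e=[0,32,-16] → .  [on edge]
    (4,2)@(9, 5): e=[8,8,0] → X  [on edge]
    (5,2)@(11, 5): e=[10,2,4] → X
    (6,2)@(13, 5): e=[12,-4,8] → .
    (4,3)@(9, 7): e=[22,-2,-4] → .
    (5,3)@(11, 7): e=[24,-8,0] → .  [on edge]
    (2,4)@(5, 9): e=[32,0,-16] → .  [on edge]
    (6,4)@(13, 9): e=[40,-24,0] → .  [on edge]
    (7,5)@(15, 11): e=[56,-40,0] → .  [on edge]
  covered (2 px):
    . . . . . . . .
    . . . . . . . .
    . . . . X X . .
    . . . . . . . .
    . . . . . . . .
    . . . . . . . .
    . . . . . . . .
    . . . . . . . .
    . . . . . . . .
    . . . . . . . .
    . . . . . . . .
    . . . . . . . .
T1:
  2·area = 8  (B↔C swapped to make it positive)
  edge (9, 24)→(5, 8): d=(-4,-16) top-left  bias=+0
  edge (5, 8)→(6, 10): d=(1,2) right/bottom  bias=-1
  edge (6, 10)→(9, 24): d=(3,14) right/bottom  bias=-1
    (3,7)@(7, 15): e=[4,3,1] → X
    (4,7)@(9, 15): e=[36,-1,-27] → .
    (3,8)@(7, 17): e=[-4,5,7] → .
  covered (1 px):
    . . . . . . . .
    . . . . . . . .
    . . . . . . . .
    . . . . . . . .
    . . . . . . . .
    . . . . . . . .
    . . . . . . . .
    . . . X . . . .
    . . . . . . . .
    . . . . . . . .
    . . . . . . . .
    . . . . . . . .
T2:
  2·area = 28  (B↔C swapped to make it positive)
  edge (14, 0)→(4, 6): d=(-10,6) right/bottom  bias=-1
  edge (4, 6)→(6, 2): d=(2,-4) top-left  bias=+0
  edge (6, 2)→(14, 0): d=(8,-2) top-left  bias=+0
    (5,0)@(11, 1): e=[8,18,2] → X
    (6,0)@(13, 1): e=[-4,26,6] → .
    (3,1)@(7, 3): e=[12,6,10] → X
    (4,1)@(9, 3): e=[0,14,14] → .  [on edge]
    (5,1)@(11, 3): e=[-12,22,18] → .
    (2,2)@(5, 5): e=[4,2,22] → X
    (3,2)@(7, 5): e=[-8,10,26] → .
    (2,3)@(5, 7): e=[-16,6,38] → .
  covered (3 px):
    . . . . . X . .
    . . . X . . . .
    . . X . . . . .
    . . . . . . . .
    . . . . . . . .
    . . . . . . . .
    . . . . . . . .
    . . . . . . . .
    . . . . . . . .
    . . . . . . . .
    . . . . . . . .
    . . . . . . . .

Z-buffer (winner per pixel, '.' = empty):
  . . . . . 2 . .
  . . . 2 . . . .
  . . 2 . 0 0 . .
  . . . . . . . .
  . . . . . . . .
  . . . . . . . .
  . . . . . . . .
  . . . 1 . . . .
  . . . . . . . .
  . . . . . . . .
  . . . . . . . .
  . . . . . . . .

Result: 0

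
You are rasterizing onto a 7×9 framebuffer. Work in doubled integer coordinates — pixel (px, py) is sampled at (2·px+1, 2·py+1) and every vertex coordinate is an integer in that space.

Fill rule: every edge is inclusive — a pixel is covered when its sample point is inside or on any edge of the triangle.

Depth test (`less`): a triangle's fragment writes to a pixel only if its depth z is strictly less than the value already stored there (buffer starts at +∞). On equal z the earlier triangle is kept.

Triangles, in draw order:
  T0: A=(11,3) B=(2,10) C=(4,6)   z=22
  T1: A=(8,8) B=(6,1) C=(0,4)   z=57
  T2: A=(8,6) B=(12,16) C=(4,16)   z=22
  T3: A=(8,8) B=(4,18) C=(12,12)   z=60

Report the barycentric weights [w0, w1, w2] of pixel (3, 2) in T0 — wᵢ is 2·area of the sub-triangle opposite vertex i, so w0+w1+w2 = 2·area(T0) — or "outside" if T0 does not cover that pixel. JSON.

T0:
  2·area = 22
  edge (11, 3)→(2, 10): d=(-9,7) inclusive
  edge (2, 10)→(4, 6): d=(2,-4) inclusive
  edge (4, 6)→(11, 3): d=(7,-3) inclusive
    (5,1)@(11, 3): e=[0,22,0] → #  [on edge]
    (6,1)@(13, 3): e=[-14,30,6] → ·
    (3,2)@(7, 5): e=[10,10,2] → #
    (4,2)@(9, 5): e=[-4,18,8] → ·
    (5,2)@(11, 5): e=[-18,26,14] → ·
    (2,3)@(5, 7): e=[6,6,10] → #
    (3,3)@(7, 7): e=[-8,14,16] → ·
    (1,4)@(3, 9): e=[2,2,18] → #
    (2,4)@(5, 9): e=[-12,10,24] → ·
    (1,5)@(3, 11): e=[-16,6,32] → ·
  covered (4 px):
    · · · · · · ·
    · · · · · # ·
    · · · # · · ·
    · · # · · · ·
    · # · · · · ·
    · · · · · · ·
    · · · · · · ·
    · · · · · · ·
    · · · · · · ·
T1:
  2·area = 48  (B↔C swapped to make it positive)
  edge (8, 8)→(0, 4): d=(-8,-4) inclusive
  edge (0, 4)→(6, 1): d=(6,-3) inclusive
  edge (6, 1)→(8, 8): d=(2,7) inclusive
    (1,1)@(3, 3): e=[20,3,25] → #
    (2,1)@(5, 3): e=[28,9,11] → #
    (3,1)@(7, 3): e=[36,15,-3] → ·
    (1,2)@(3, 5): e=[4,15,29] → #
    (3,2)@(7, 5): e=[20,27,1] → #
    (4,2)@(9, 5): e=[28,33,-13] → ·
    (1,3)@(3, 7): e=[-12,27,33] → ·
    (2,3)@(5, 7): e=[-4,33,19] → ·
    (3,3)@(7, 7): e=[4,39,5] → #
    (4,3)@(9, 7): e=[12,45,-9] → ·
    (3,4)@(7, 9): e=[-12,51,9] → ·
  covered (6 px):
    · · · · · · ·
    · # # · · · ·
    · # # # · · ·
    · · · # · · ·
    · · · · · · ·
    · · · · · · ·
    · · · · · · ·
    · · · · · · ·
    · · · · · · ·
T2:
  2·area = 80
  edge (8, 6)→(12, 16): d=(4,10) inclusive
  edge (12, 16)→(4, 16): d=(-8,0) inclusive
  edge (4, 16)→(8, 6): d=(4,-10) inclusive
    (3,4)@(7, 9): e=[22,56,2] → #
    (4,4)@(9, 9): e=[2,56,22] → #
    (5,4)@(11, 9): e=[-18,56,42] → ·
    (3,5)@(7, 11): e=[30,40,10] → #
    (5,5)@(11, 11): e=[-10,40,50] → ·
    (3,6)@(7, 13): e=[38,24,18] → #
    (5,6)@(11, 13): e=[-2,24,58] → ·
    (2,7)@(5, 15): e=[66,8,6] → #
    (5,7)@(11, 15): e=[6,8,66] → #
    (6,7)@(13, 15): e=[-14,8,86] → ·
    (2,8)@(5, 17): e=[74,-8,14] → ·
    (3,8)@(7, 17): e=[54,-8,34] → ·
  covered (10 px):
    · · · · · · ·
    · · · · · · ·
    · · · · · · ·
    · · · · · · ·
    · · · # # · ·
    · · · # # · ·
    · · · # # · ·
    · · # # # # ·
    · · · · · · ·
T3:
  2·area = 56  (B↔C swapped to make it positive)
  edge (8, 8)→(12, 12): d=(4,4) inclusive
  edge (12, 12)→(4, 18): d=(-8,6) inclusive
  edge (4, 18)→(8, 8): d=(4,-10) inclusive
    (0,0)@(1, 1): e=[0,154,-98] → ·  [on edge]
    (1,1)@(3, 3): e=[0,126,-70] → ·  [on edge]
    (2,2)@(5, 5): e=[0,98,-42] → ·  [on edge]
    (3,3)@(7, 7): e=[0,70,-14] → ·  [on edge]
    (4,4)@(9, 9): e=[0,42,14] → #  [on edge]
    (5,4)@(11, 9): e=[-8,30,34] → ·
    (3,5)@(7, 11): e=[16,38,2] → #
    (5,5)@(11, 11): e=[0,14,42] → #  [on edge]
    (6,5)@(13, 11): e=[-8,2,62] → ·
    (3,6)@(7, 13): e=[24,22,10] → #
    (5,6)@(11, 13): e=[8,-2,50] → ·
    (6,6)@(13, 13): e=[0,-14,70] → ·  [on edge]
  covered (8 px):
    · · · · · · ·
    · · · · · · ·
    · · · · · · ·
    · · · · · · ·
    · · · · # · ·
    · · · # # # ·
    · · · # # · ·
    · · · # · · ·
    · · # · · · ·

Result: [10,2,10]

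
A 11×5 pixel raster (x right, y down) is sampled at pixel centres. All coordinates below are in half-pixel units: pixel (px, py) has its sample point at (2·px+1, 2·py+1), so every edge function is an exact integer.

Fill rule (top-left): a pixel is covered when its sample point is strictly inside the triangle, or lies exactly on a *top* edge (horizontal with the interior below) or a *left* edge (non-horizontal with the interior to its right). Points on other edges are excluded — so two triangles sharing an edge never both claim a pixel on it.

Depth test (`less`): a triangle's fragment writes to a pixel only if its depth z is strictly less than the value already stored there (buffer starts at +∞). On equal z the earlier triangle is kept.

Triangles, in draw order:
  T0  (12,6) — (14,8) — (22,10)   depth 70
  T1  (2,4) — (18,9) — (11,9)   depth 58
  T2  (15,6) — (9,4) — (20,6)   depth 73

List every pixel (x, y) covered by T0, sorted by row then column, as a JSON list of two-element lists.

T0:
  2·area = 12  (B↔C swapped to make it positive)
  edge (12, 6)→(22, 10): d=(10,4) right/bottom  bias=-1
  edge (22, 10)→(14, 8): d=(-8,-2) top-left  bias=+0
  edge (14, 8)→(12, 6): d=(-2,-2) top-left  bias=+0
    (3,0)@(7, 1): e=[-30,42,0] → .  [on edge]
    (4,1)@(9, 3): e=[-18,30,0] → .  [on edge]
    (5,2)@(11, 5): e=[-6,18,0] → .  [on edge]
    (6,3)@(13, 7): e=[6,6,0] → X  [on edge]
    (7,3)@(15, 7): e=[-2,10,4] → .
    (6,4)@(13, 9): e=[26,-10,-4] → .
    (7,4)@(15, 9): e=[18,-6,0] → .  [on edge]
    (9,4)@(19, 9): e=[2,2,8] → X
    (10,4)@(21, 9): e=[-6,6,12] → .
  covered (2 px):
    . . . . . . . . . . .
    . . . . . . . . . . .
    . . . . . . . . . . .
    . . . . . . X . . . .
    . . . . . . . . . X .
T1:
  2·area = 35
  edge (2, 4)→(18, 9): d=(16,5) right/bottom  bias=-1
  edge (18, 9)→(11, 9): d=(-7,0) right/bottom  bias=-1
  edge (11, 9)→(2, 4): d=(-9,-5) top-left  bias=+0
    (2,2)@(5, 5): e=[1,28,6] → X
    (3,2)@(7, 5): e=[-9,28,16] → .
    (2,3)@(5, 7): e=[33,14,-12] → .
    (4,3)@(9, 7): e=[13,14,8] → X
    (5,3)@(11, 7): e=[3,14,18] → X
    (6,3)@(13, 7): e=[-7,14,28] → .
    (0,4)@(1, 9): e=[85,0,-50] → .  [on edge]
    (1,4)@(3, 9): e=[75,0,-40] → .  [on edge]
    (2,4)@(5, 9): e=[65,0,-30] → .  [on edge]
    (3,4)@(7, 9): e=[55,0,-20] → .  [on edge]
    (4,4)@(9, 9): e=[45,0,-10] → .  [on edge]
    (5,4)@(11, 9): e=[35,0,0] → .  [on edge]
    (6,4)@(13, 9): e=[25,0,10] → .  [on edge]
    (7,4)@(15, 9): e=[15,0,20] → .  [on edge]
    (8,4)@(17, 9): e=[5,0,30] → .  [on edge]
    (9,4)@(19, 9): e=[-5,0,40] → .  [on edge]
    (10,4)@(21, 9): e=[-15,0,50] → .  [on edge]
  covered (3 px):
    . . . . . . . . . . .
    . . . . . . . . . . .
    . . X . . . . . . . .
    . . . . X X . . . . .
    . . . . . . . . . . .
T2:
  2·area = 10
  edge (15, 6)→(9, 4): d=(-6,-2) top-left  bias=+0
  edge (9, 4)→(20, 6): d=(11,2) right/bottom  bias=-1
  edge (20, 6)→(15, 6): d=(-5,0) right/bottom  bias=-1
    (6,2)@(13, 5): e=[2,3,5] → X
    (7,2)@(15, 5): e=[6,-1,5] → .
    (6,3)@(13, 7): e=[-10,25,-5] → .
  covered (1 px):
    . . . . . . . . . . .
    . . . . . . . . . . .
    . . . . . . X . . . .
    . . . . . . . . . . .
    . . . . . . . . . . .

Answer: [[6,3],[9,4]]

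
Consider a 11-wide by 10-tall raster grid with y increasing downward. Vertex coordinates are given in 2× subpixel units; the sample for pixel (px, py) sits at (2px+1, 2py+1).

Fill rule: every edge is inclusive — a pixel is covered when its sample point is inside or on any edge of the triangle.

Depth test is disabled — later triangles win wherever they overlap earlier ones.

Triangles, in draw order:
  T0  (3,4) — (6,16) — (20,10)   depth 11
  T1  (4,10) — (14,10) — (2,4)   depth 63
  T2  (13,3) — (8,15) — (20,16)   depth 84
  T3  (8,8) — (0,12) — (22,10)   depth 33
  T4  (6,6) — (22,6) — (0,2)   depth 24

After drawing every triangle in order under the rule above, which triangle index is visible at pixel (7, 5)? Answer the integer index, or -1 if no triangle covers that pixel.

T0:
  2·area = 186  (B↔C swapped to make it positive)
  edge (3, 4)→(20, 10): d=(17,6) inclusive
  edge (20, 10)→(6, 16): d=(-14,6) inclusive
  edge (6, 16)→(3, 4): d=(-3,-12) inclusive
    (2,2)@(5, 5): e=[5,160,21] → #
    (3,2)@(7, 5): e=[-7,148,45] → ·
    (2,3)@(5, 7): e=[39,132,15] → #
    (3,3)@(7, 7): e=[27,120,39] → #
    (4,3)@(9, 7): e=[15,108,63] → #
    (5,3)@(11, 7): e=[3,96,87] → #
    (6,3)@(13, 7): e=[-9,84,111] → ·
    (2,4)@(5, 9): e=[73,104,9] → #
    (6,4)@(13, 9): e=[25,56,105] → #
    (7,4)@(15, 9): e=[13,44,129] → #
    (8,4)@(17, 9): e=[1,32,153] → #
    (9,4)@(19, 9): e=[-11,20,177] → ·
    (6,6)@(13, 13): e=[93,0,93] → #  [on edge]
  covered (24 px):
    · · · · · · · · · · ·
    · · · · · · · · · · ·
    · · # · · · · · · · ·
    · · # # # # · · · · ·
    · · # # # # # # # · ·
    · · # # # # # # # · ·
    · · · # # # # · · · ·
    · · · # · · · · · · ·
    · · · · · · · · · · ·
    · · · · · · · · · · ·
T1:
  2·area = 60  (B↔C swapped to make it positive)
  edge (4, 10)→(2, 4): d=(-2,-6) inclusive
  edge (2, 4)→(14, 10): d=(12,6) inclusive
  edge (14, 10)→(4, 10): d=(-10,0) inclusive
    (0,0)@(1, 1): e=[0,-30,90] → ·  [on edge]
    (1,2)@(3, 5): e=[4,6,50] → #
    (2,2)@(5, 5): e=[16,-6,50] → ·
    (1,3)@(3, 7): e=[0,30,30] → #  [on edge]
    (2,3)@(5, 7): e=[12,18,30] → #
    (3,3)@(7, 7): e=[24,6,30] → #
    (4,3)@(9, 7): e=[36,-6,30] → ·
    (1,4)@(3, 9): e=[-4,54,10] → ·
    (2,4)@(5, 9): e=[8,42,10] → #
    (4,4)@(9, 9): e=[32,18,10] → #
    (5,4)@(11, 9): e=[44,6,10] → #
    (6,4)@(13, 9): e=[56,-6,10] → ·
    (2,6)@(5, 13): e=[0,90,-30] → ·  [on edge]
    (3,9)@(7, 19): e=[0,150,-90] → ·  [on edge]
  covered (8 px):
    · · · · · · · · · · ·
    · · · · · · · · · · ·
    · # · · · · · · · · ·
    · # # # · · · · · · ·
    · · # # # # · · · · ·
    · · · · · · · · · · ·
    · · · · · · · · · · ·
    · · · · · · · · · · ·
    · · · · · · · · · · ·
    · · · · · · · · · · ·
T2:
  2·area = 149  (B↔C swapped to make it positive)
  edge (13, 3)→(20, 16): d=(7,13) inclusive
  edge (20, 16)→(8, 15): d=(-12,-1) inclusive
  edge (8, 15)→(13, 3): d=(5,-12) inclusive
    (6,1)@(13, 3): e=[0,149,0] → #  [on edge]
    (7,1)@(15, 3): e=[-26,151,24] → ·
    (6,2)@(13, 5): e=[14,125,10] → #
    (7,2)@(15, 5): e=[-12,127,34] → ·
    (6,3)@(13, 7): e=[28,101,20] → #
    (7,3)@(15, 7): e=[2,103,44] → #
    (8,3)@(17, 7): e=[-24,105,68] → ·
    (5,4)@(11, 9): e=[68,75,6] → #
    (8,4)@(17, 9): e=[-10,81,78] → ·
    (5,5)@(11, 11): e=[82,51,16] → #
    (8,5)@(17, 11): e=[4,57,88] → #
    (9,5)@(19, 11): e=[-22,59,112] → ·
  covered (22 px):
    · · · · · · · · · · ·
    · · · · · · # · · · ·
    · · · · · · # · · · ·
    · · · · · · # # · · ·
    · · · · · # # # · · ·
    · · · · · # # # # · ·
    · · · · # # # # # · ·
    · · · · # # # # # # ·
    · · · · · · · · · · ·
    · · · · · · · · · · ·
T3:
  2·area = 72  (B↔C swapped to make it positive)
  edge (8, 8)→(22, 10): d=(14,2) inclusive
  edge (22, 10)→(0, 12): d=(-22,2) inclusive
  edge (0, 12)→(8, 8): d=(8,-4) inclusive
    (0,3)@(1, 7): e=[0,108,-36] → ·  [on edge]
    (3,4)@(7, 9): e=[16,52,4] → #
    (4,4)@(9, 9): e=[12,48,12] → #
    (5,4)@(11, 9): e=[8,44,20] → #
    (6,4)@(13, 9): e=[4,40,28] → #
    (7,4)@(15, 9): e=[0,36,36] → #  [on edge]
    (8,4)@(17, 9): e=[-4,32,44] → ·
    (1,5)@(3, 11): e=[52,16,4] → #
    (2,5)@(5, 11): e=[48,12,12] → #
    (5,5)@(11, 11): e=[36,0,36] → #  [on edge]
    (6,5)@(13, 11): e=[32,-4,44] → ·
    (7,5)@(15, 11): e=[28,-8,52] → ·
  covered (10 px):
    · · · · · · · · · · ·
    · · · · · · · · · · ·
    · · · · · · · · · · ·
    · · · · · · · · · · ·
    · · · # # # # # · · ·
    · # # # # # · · · · ·
    · · · · · · · · · · ·
    · · · · · · · · · · ·
    · · · · · · · · · · ·
    · · · · · · · · · · ·
T4:
  2·area = 64  (B↔C swapped to make it positive)
  edge (6, 6)→(0, 2): d=(-6,-4) inclusive
  edge (0, 2)→(22, 6): d=(22,4) inclusive
  edge (22, 6)→(6, 6): d=(-16,0) inclusive
    (1,1)@(3, 3): e=[6,10,48] → #
    (2,1)@(5, 3): e=[14,2,48] → #
    (3,1)@(7, 3): e=[22,-6,48] → ·
    (1,2)@(3, 5): e=[-6,54,16] → ·
    (2,2)@(5, 5): e=[2,46,16] → #
    (3,2)@(7, 5): e=[10,38,16] → #
    (4,2)@(9, 5): e=[18,30,16] → #
    (5,2)@(11, 5): e=[26,22,16] → #
    (6,2)@(13, 5): e=[34,14,16] → #
    (7,2)@(15, 5): e=[42,6,16] → #
    (8,2)@(17, 5): e=[50,-2,16] → ·
    (2,3)@(5, 7): e=[-10,90,-16] → ·
  covered (8 px):
    · · · · · · · · · · ·
    · # # · · · · · · · ·
    · · # # # # # # · · ·
    · · · · · · · · · · ·
    · · · · · · · · · · ·
    · · · · · · · · · · ·
    · · · · · · · · · · ·
    · · · · · · · · · · ·
    · · · · · · · · · · ·
    · · · · · · · · · · ·

Z-buffer (winner per pixel, '.' = empty):
  . . . . . . . . . . .
  . 4 4 . . . 2 . . . .
  . 1 4 4 4 4 4 4 . . .
  . 1 1 1 0 0 2 2 . . .
  . . 1 3 3 3 3 3 0 . .
  . 3 3 3 3 3 2 2 2 . .
  . . . 0 2 2 2 2 2 . .
  . . . 0 2 2 2 2 2 2 .
  . . . . . . . . . . .
  . . . . . . . . . . .

Final: 2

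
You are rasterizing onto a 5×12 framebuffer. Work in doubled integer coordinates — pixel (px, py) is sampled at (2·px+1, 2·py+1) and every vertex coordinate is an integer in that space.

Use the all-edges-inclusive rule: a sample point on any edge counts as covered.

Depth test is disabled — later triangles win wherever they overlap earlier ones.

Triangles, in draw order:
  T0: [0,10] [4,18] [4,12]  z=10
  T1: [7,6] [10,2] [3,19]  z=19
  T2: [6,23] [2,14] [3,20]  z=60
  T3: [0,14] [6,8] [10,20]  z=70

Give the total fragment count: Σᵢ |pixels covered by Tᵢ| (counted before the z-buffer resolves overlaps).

T0:
  2·area = 24  (B↔C swapped to make it positive)
  edge (0, 10)→(4, 12): d=(4,2) inclusive
  edge (4, 12)→(4, 18): d=(0,6) inclusive
  edge (4, 18)→(0, 10): d=(-4,-8) inclusive
    (0,5)@(1, 11): e=[2,18,4] → █
    (1,5)@(3, 11): e=[-2,6,20] → ·
    (0,6)@(1, 13): e=[10,18,-4] → ·
    (1,6)@(3, 13): e=[6,6,12] → █
    (2,6)@(5, 13): e=[2,-6,28] → ·
    (1,7)@(3, 15): e=[14,6,4] → █
    (2,7)@(5, 15): e=[10,-6,20] → ·
    (1,8)@(3, 17): e=[22,6,-4] → ·
  covered (3 px):
    · · · · ·
    · · · · ·
    · · · · ·
    · · · · ·
    · · · · ·
    █ · · · ·
    · █ · · ·
    · █ · · ·
    · · · · ·
    · · · · ·
    · · · · ·
    · · · · ·
T1:
  2·area = 23
  edge (7, 6)→(10, 2): d=(3,-4) inclusive
  edge (10, 2)→(3, 19): d=(-7,17) inclusive
  edge (3, 19)→(7, 6): d=(4,-13) inclusive
    (3,3)@(7, 7): e=[3,16,4] → █
    (4,3)@(9, 7): e=[11,-18,30] → ·
    (3,4)@(7, 9): e=[9,2,12] → █
    (4,4)@(9, 9): e=[17,-32,38] → ·
    (3,5)@(7, 11): e=[15,-12,20] → ·
    (2,6)@(5, 13): e=[13,8,2] → █
    (3,6)@(7, 13): e=[21,-26,28] → ·
    (2,7)@(5, 15): e=[19,-6,10] → ·
    (1,9)@(3, 19): e=[23,0,0] → █  [on edge]
    (2,9)@(5, 19): e=[31,-34,26] → ·
    (1,10)@(3, 21): e=[29,-14,8] → ·
  covered (4 px):
    · · · · ·
    · · · · ·
    · · · · ·
    · · · █ ·
    · · · █ ·
    · · · · ·
    · · █ · ·
    · · · · ·
    · · · · ·
    · █ · · ·
    · · · · ·
    · · · · ·
T2:
  2·area = 15  (B↔C swapped to make it positive)
  edge (6, 23)→(3, 20): d=(-3,-3) inclusive
  edge (3, 20)→(2, 14): d=(-1,-6) inclusive
  edge (2, 14)→(6, 23): d=(4,9) inclusive
    (1,8)@(3, 17): e=[9,3,3] → █
    (2,8)@(5, 17): e=[15,15,-15] → ·
    (1,9)@(3, 19): e=[3,1,11] → █
    (2,9)@(5, 19): e=[9,13,-7] → ·
    (1,10)@(3, 21): e=[-3,-1,19] → ·
    (2,10)@(5, 21): e=[3,11,1] → █
    (3,10)@(7, 21): e=[9,23,-17] → ·
    (2,11)@(5, 23): e=[-3,9,9] → ·
  covered (3 px):
    · · · · ·
    · · · · ·
    · · · · ·
    · · · · ·
    · · · · ·
    · · · · ·
    · · · · ·
    · · · · ·
    · █ · · ·
    · █ · · ·
    · · █ · ·
    · · · · ·
T3:
  2·area = 96
  edge (0, 14)→(6, 8): d=(6,-6) inclusive
  edge (6, 8)→(10, 20): d=(4,12) inclusive
  edge (10, 20)→(0, 14): d=(-10,-6) inclusive
    (2,2)@(5, 5): e=[-24,0,120] → ·  [on edge]
    (4,2)@(9, 5): e=[0,-48,144] → ·  [on edge]
    (3,3)@(7, 7): e=[0,-16,112] → ·  [on edge]
    (2,4)@(5, 9): e=[0,16,80] → █  [on edge]
    (3,4)@(7, 9): e=[12,-8,92] → ·
    (1,5)@(3, 11): e=[0,48,48] → █  [on edge]
    (3,5)@(7, 11): e=[24,0,72] → █  [on edge]
    (4,5)@(9, 11): e=[36,-24,84] → ·
    (0,6)@(1, 13): e=[0,80,16] → █  [on edge]
    (4,6)@(9, 13): e=[48,-16,64] → ·
    (0,7)@(1, 15): e=[12,88,-4] → ·
    (1,7)@(3, 15): e=[24,64,8] → █
    (2,8)@(5, 17): e=[48,48,0] → █  [on edge]
    (4,8)@(9, 17): e=[72,0,24] → █  [on edge]
  covered (15 px):
    · · · · ·
    · · · · ·
    · · · · ·
    · · · · ·
    · · █ · ·
    · █ █ █ ·
    █ █ █ █ ·
    · █ █ █ ·
    · · █ █ █
    · · · · █
    · · · · ·
    · · · · ·

Result: 25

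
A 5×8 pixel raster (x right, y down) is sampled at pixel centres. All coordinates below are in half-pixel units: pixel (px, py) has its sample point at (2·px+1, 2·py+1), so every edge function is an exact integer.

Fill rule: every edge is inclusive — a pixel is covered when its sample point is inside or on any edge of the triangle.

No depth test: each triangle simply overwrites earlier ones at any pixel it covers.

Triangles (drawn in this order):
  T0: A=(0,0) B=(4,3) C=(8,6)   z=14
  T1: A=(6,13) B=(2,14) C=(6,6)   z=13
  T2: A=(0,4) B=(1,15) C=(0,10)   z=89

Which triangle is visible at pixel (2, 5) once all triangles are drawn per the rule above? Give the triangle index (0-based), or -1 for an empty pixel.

T0:
  degenerate (2·area = 0) — covers nothing
T1:
  2·area = 28
  edge (6, 13)→(2, 14): d=(-4,1) inclusive
  edge (2, 14)→(6, 6): d=(4,-8) inclusive
  edge (6, 6)→(6, 13): d=(0,7) inclusive
    (2,4)@(5, 9): e=[17,4,7] → #
    (3,4)@(7, 9): e=[15,20,-7] → ·
    (2,5)@(5, 11): e=[9,12,7] → #
    (3,5)@(7, 11): e=[7,28,-7] → ·
    (1,6)@(3, 13): e=[3,4,21] → #
    (3,6)@(7, 13): e=[-1,36,-7] → ·
    (1,7)@(3, 15): e=[-5,12,21] → ·
    (2,7)@(5, 15): e=[-7,28,7] → ·
  covered (4 px):
    · · · · ·
    · · · · ·
    · · · · ·
    · · · · ·
    · · # · ·
    · · # · ·
    · # # · ·
    · · · · ·
T2:
  2·area = 6
  edge (0, 4)→(1, 15): d=(1,11) inclusive
  edge (1, 15)→(0, 10): d=(-1,-5) inclusive
  edge (0, 10)→(0, 4): d=(0,-6) inclusive
    (0,7)@(1, 15): e=[0,0,6] → #  [on edge]
    (1,7)@(3, 15): e=[-22,10,18] → ·
  covered (1 px):
    · · · · ·
    · · · · ·
    · · · · ·
    · · · · ·
    · · · · ·
    · · · · ·
    · · · · ·
    # · · · ·

Z-buffer (winner per pixel, '.' = empty):
  . . . . .
  . . . . .
  . . . . .
  . . . . .
  . . 1 . .
  . . 1 . .
  . 1 1 . .
  2 . . . .

Result: 1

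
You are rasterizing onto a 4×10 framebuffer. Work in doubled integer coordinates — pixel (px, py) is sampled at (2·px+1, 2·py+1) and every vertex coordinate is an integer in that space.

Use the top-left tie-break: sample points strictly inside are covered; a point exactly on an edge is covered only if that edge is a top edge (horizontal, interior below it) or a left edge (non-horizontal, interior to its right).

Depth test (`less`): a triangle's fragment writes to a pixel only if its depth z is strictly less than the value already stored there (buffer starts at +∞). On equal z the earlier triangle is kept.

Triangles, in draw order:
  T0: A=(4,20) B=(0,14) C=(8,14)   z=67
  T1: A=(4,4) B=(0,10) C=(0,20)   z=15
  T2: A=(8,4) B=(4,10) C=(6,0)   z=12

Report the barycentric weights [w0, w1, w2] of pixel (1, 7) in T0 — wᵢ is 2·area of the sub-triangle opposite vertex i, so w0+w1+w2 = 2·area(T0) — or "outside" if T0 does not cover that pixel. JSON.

T0:
  2·area = 48
  edge (4, 20)→(0, 14): d=(-4,-6) top-left  bias=+0
  edge (0, 14)→(8, 14): d=(8,0) top-left  bias=+0
  edge (8, 14)→(4, 20): d=(-4,6) right/bottom  bias=-1
    (0,7)@(1, 15): e=[2,8,38] → █
    (1,7)@(3, 15): e=[14,8,26] → █
    (2,7)@(5, 15): e=[26,8,14] → █
    (3,7)@(7, 15): e=[38,8,2] → █
    (0,8)@(1, 17): e=[-6,24,30] → ·
    (1,8)@(3, 17): e=[6,24,18] → █
    (3,8)@(7, 17): e=[30,24,-6] → ·
    (1,9)@(3, 19): e=[-2,40,10] → ·
    (2,9)@(5, 19): e=[10,40,-2] → ·
  covered (6 px):
    · · · ·
    · · · ·
    · · · ·
    · · · ·
    · · · ·
    · · · ·
    · · · ·
    █ █ █ █
    · █ █ ·
    · · · ·
T1:
  2·area = 40  (B↔C swapped to make it positive)
  edge (4, 4)→(0, 20): d=(-4,16) right/bottom  bias=-1
  edge (0, 20)→(0, 10): d=(0,-10) top-left  bias=+0
  edge (0, 10)→(4, 4): d=(4,-6) top-left  bias=+0
    (1,3)@(3, 7): e=[4,30,6] → █
    (2,3)@(5, 7): e=[-28,50,18] → ·
    (0,4)@(1, 9): e=[28,10,2] → █
    (1,4)@(3, 9): e=[-4,30,14] → ·
    (0,5)@(1, 11): e=[20,10,10] → █
    (1,5)@(3, 11): e=[-12,30,22] → ·
    (0,6)@(1, 13): e=[12,10,18] → █
    (1,6)@(3, 13): e=[-20,30,30] → ·
    (0,7)@(1, 15): e=[4,10,26] → █
    (1,7)@(3, 15): e=[-28,30,38] → ·
    (0,8)@(1, 17): e=[-4,10,34] → ·
  covered (5 px):
    · · · ·
    · · · ·
    · · · ·
    · █ · ·
    █ · · ·
    █ · · ·
    █ · · ·
    █ · · ·
    · · · ·
    · · · ·
T2:
  2·area = 28
  edge (8, 4)→(4, 10): d=(-4,6) right/bottom  bias=-1
  edge (4, 10)→(6, 0): d=(2,-10) top-left  bias=+0
  edge (6, 0)→(8, 4): d=(2,4) right/bottom  bias=-1
    (3,1)@(7, 3): e=[10,16,2] → █
    (2,2)@(5, 5): e=[14,0,14] → █  [on edge]
    (2,3)@(5, 7): e=[6,4,18] → █
    (3,3)@(7, 7): e=[-6,24,10] → ·
    (2,4)@(5, 9): e=[-2,8,22] → ·
    (1,7)@(3, 15): e=[-14,0,42] → ·  [on edge]
  covered (4 px):
    · · · ·
    · · · █
    · · █ █
    · · █ ·
    · · · ·
    · · · ·
    · · · ·
    · · · ·
    · · · ·
    · · · ·

Answer: [8,26,14]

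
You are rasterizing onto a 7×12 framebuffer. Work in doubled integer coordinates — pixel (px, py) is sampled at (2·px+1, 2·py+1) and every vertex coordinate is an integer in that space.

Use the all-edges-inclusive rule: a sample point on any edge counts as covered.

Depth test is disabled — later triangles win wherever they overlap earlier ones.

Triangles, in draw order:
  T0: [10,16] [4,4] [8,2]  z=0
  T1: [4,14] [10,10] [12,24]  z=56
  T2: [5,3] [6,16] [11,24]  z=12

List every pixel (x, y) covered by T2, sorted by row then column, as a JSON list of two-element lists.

T0:
  2·area = 60
  edge (10, 16)→(4, 4): d=(-6,-12) inclusive
  edge (4, 4)→(8, 2): d=(4,-2) inclusive
  edge (8, 2)→(10, 16): d=(2,14) inclusive
    (3,1)@(7, 3): e=[42,2,16] → X
    (4,1)@(9, 3): e=[66,6,-12] → .
    (2,2)@(5, 5): e=[6,6,48] → X
    (4,2)@(9, 5): e=[54,14,-8] → .
    (2,3)@(5, 7): e=[-6,14,52] → .
    (3,3)@(7, 7): e=[18,18,24] → X
    (4,3)@(9, 7): e=[42,22,-4] → .
    (3,4)@(7, 9): e=[6,26,28] → X
    (4,4)@(9, 9): e=[30,30,0] → X  [on edge]
    (5,4)@(11, 9): e=[54,34,-28] → .
    (3,5)@(7, 11): e=[-6,34,32] → .
    (4,5)@(9, 11): e=[18,38,4] → X
    (5,11)@(11, 23): e=[-30,90,0] → .  [on edge]
  covered (8 px):
    . . . . . . .
    . . . X . . .
    . . X X . . .
    . . . X . . .
    . . . X X . .
    . . . . X . .
    . . . . X . .
    . . . . . . .
    . . . . . . .
    . . . . . . .
    . . . . . . .
    . . . . . . .
T1:
  2·area = 92
  edge (4, 14)→(10, 10): d=(6,-4) inclusive
  edge (10, 10)→(12, 24): d=(2,14) inclusive
  edge (12, 24)→(4, 14): d=(-8,-10) inclusive
    (4,1)@(9, 3): e=[-46,0,138] → .  [on edge]
    (4,5)@(9, 11): e=[2,16,74] → X
    (5,5)@(11, 11): e=[10,-12,94] → .
    (3,6)@(7, 13): e=[6,48,38] → X
    (5,6)@(11, 13): e=[22,-8,78] → .
    (2,7)@(5, 15): e=[10,80,2] → X
    (5,7)@(11, 15): e=[34,-4,62] → .
    (2,8)@(5, 17): e=[22,84,-14] → .
    (3,8)@(7, 17): e=[30,56,6] → X
    (5,8)@(11, 17): e=[46,0,46] → X  [on edge]
    (6,8)@(13, 17): e=[54,-28,66] → .
    (3,9)@(7, 19): e=[42,60,-10] → .
  covered (12 px):
    . . . . . . .
    . . . . . . .
    . . . . . . .
    . . . . . . .
    . . . . . . .
    . . . . X . .
    . . . X X . .
    . . X X X . .
    . . . X X X .
    . . . . X X .
    . . . . . X .
    . . . . . . .
T2:
  2·area = 57  (B↔C swapped to make it positive)
  edge (5, 3)→(11, 24): d=(6,21) inclusive
  edge (11, 24)→(6, 16): d=(-5,-8) inclusive
  edge (6, 16)→(5, 3): d=(-1,-13) inclusive
    (2,1)@(5, 3): e=[0,57,0] → X  [on edge]
    (3,1)@(7, 3): e=[-42,73,26] → .
    (2,2)@(5, 5): e=[12,47,-2] → .
    (3,5)@(7, 11): e=[6,33,18] → X
    (4,5)@(9, 11): e=[-36,49,44] → .
    (3,6)@(7, 13): e=[18,23,16] → X
    (4,6)@(9, 13): e=[-24,39,42] → .
    (3,7)@(7, 15): e=[30,13,14] → X
    (4,7)@(9, 15): e=[-12,29,40] → .
    (3,8)@(7, 17): e=[42,3,12] → X
    (4,8)@(9, 17): e=[0,19,38] → X  [on edge]
    (5,8)@(11, 17): e=[-42,35,64] → .
  covered (7 px):
    . . . . . . .
    . . X . . . .
    . . . . . . .
    . . . . . . .
    . . . . . . .
    . . . X . . .
    . . . X . . .
    . . . X . . .
    . . . X X . .
    . . . . X . .
    . . . . . . .
    . . . . . . .

Answer: [[2,1],[3,5],[3,6],[3,7],[3,8],[4,8],[4,9]]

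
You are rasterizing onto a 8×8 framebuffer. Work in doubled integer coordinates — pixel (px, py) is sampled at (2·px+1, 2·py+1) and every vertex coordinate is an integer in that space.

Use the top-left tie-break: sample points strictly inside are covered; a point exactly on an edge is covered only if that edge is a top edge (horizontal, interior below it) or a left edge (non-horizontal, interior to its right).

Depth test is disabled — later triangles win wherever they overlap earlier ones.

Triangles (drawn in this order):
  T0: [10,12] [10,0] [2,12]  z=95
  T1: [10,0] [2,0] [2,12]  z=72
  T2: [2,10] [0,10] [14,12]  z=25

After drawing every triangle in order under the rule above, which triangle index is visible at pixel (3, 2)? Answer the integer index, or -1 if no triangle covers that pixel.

T0:
  2·area = 96  (B↔C swapped to make it positive)
  edge (10, 12)→(2, 12): d=(-8,0) right/bottom  bias=-1
  edge (2, 12)→(10, 0): d=(8,-12) top-left  bias=+0
  edge (10, 0)→(10, 12): d=(0,12) right/bottom  bias=-1
    (4,1)@(9, 3): e=[72,12,12] → █
    (5,1)@(11, 3): e=[72,36,-12] → ·
    (3,2)@(7, 5): e=[56,4,36] → █
    (5,2)@(11, 5): e=[56,52,-12] → ·
    (3,3)@(7, 7): e=[40,20,36] → █
    (5,3)@(11, 7): e=[40,68,-12] → ·
    (2,4)@(5, 9): e=[24,12,60] → █
    (5,4)@(11, 9): e=[24,84,-12] → ·
    (1,5)@(3, 11): e=[8,4,84] → █
    (5,5)@(11, 11): e=[8,100,-12] → ·
    (1,6)@(3, 13): e=[-8,20,84] → ·
    (2,6)@(5, 13): e=[-8,44,60] → ·
  covered (12 px):
    · · · · · · · ·
    · · · · █ · · ·
    · · · █ █ · · ·
    · · · █ █ · · ·
    · · █ █ █ · · ·
    · █ █ █ █ · · ·
    · · · · · · · ·
    · · · · · · · ·
T1:
  2·area = 96  (B↔C swapped to make it positive)
  edge (10, 0)→(2, 12): d=(-8,12) right/bottom  bias=-1
  edge (2, 12)→(2, 0): d=(0,-12) top-left  bias=+0
  edge (2, 0)→(10, 0): d=(8,0) top-left  bias=+0
    (1,0)@(3, 1): e=[76,12,8] → █
    (2,0)@(5, 1): e=[52,36,8] → █
    (3,0)@(7, 1): e=[28,60,8] → █
    (4,0)@(9, 1): e=[4,84,8] → █
    (5,0)@(11, 1): e=[-20,108,8] → ·
    (1,1)@(3, 3): e=[60,12,24] → █
    (4,1)@(9, 3): e=[-12,84,24] → ·
    (1,2)@(3, 5): e=[44,12,40] → █
    (3,2)@(7, 5): e=[-4,60,40] → ·
    (1,3)@(3, 7): e=[28,12,56] → █
    (3,3)@(7, 7): e=[-20,60,56] → ·
    (1,4)@(3, 9): e=[12,12,72] → █
  covered (12 px):
    · █ █ █ █ · · ·
    · █ █ █ · · · ·
    · █ █ · · · · ·
    · █ █ · · · · ·
    · █ · · · · · ·
    · · · · · · · ·
    · · · · · · · ·
    · · · · · · · ·
T2:
  2·area = 4  (B↔C swapped to make it positive)
  edge (2, 10)→(14, 12): d=(12,2) right/bottom  bias=-1
  edge (14, 12)→(0, 10): d=(-14,-2) top-left  bias=+0
  edge (0, 10)→(2, 10): d=(2,0) top-left  bias=+0
    (3,5)@(7, 11): e=[2,0,2] → █  [on edge]
    (4,5)@(9, 11): e=[-2,4,2] → ·
    (3,6)@(7, 13): e=[26,-28,6] → ·
  covered (1 px):
    · · · · · · · ·
    · · · · · · · ·
    · · · · · · · ·
    · · · · · · · ·
    · · · · · · · ·
    · · · █ · · · ·
    · · · · · · · ·
    · · · · · · · ·

Z-buffer (winner per pixel, '.' = empty):
  . 1 1 1 1 . . .
  . 1 1 1 0 . . .
  . 1 1 0 0 . . .
  . 1 1 0 0 . . .
  . 1 0 0 0 . . .
  . 0 0 2 0 . . .
  . . . . . . . .
  . . . . . . . .

Answer: 0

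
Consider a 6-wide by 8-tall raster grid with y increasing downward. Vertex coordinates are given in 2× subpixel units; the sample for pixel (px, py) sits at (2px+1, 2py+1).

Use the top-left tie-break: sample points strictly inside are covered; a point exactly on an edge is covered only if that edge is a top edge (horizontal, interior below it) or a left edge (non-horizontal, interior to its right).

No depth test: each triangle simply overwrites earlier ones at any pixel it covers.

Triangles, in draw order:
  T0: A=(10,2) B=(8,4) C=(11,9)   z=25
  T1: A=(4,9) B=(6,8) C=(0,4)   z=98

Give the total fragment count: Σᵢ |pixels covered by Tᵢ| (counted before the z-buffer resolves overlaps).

T0:
  2·area = 16  (B↔C swapped to make it positive)
  edge (10, 2)→(11, 9): d=(1,7) right/bottom  bias=-1
  edge (11, 9)→(8, 4): d=(-3,-5) top-left  bias=+0
  edge (8, 4)→(10, 2): d=(2,-2) top-left  bias=+0
    (5,0)@(11, 1): e=[-8,24,0] → ·  [on edge]
    (4,1)@(9, 3): e=[8,8,0] → █  [on edge]
    (5,1)@(11, 3): e=[-6,18,4] → ·
    (3,2)@(7, 5): e=[24,-8,0] → ·  [on edge]
    (4,2)@(9, 5): e=[10,2,4] → █
    (5,2)@(11, 5): e=[-4,12,8] → ·
    (2,3)@(5, 7): e=[40,-24,0] → ·  [on edge]
    (4,3)@(9, 7): e=[12,-4,8] → ·
    (1,4)@(3, 9): e=[56,-40,0] → ·  [on edge]
    (5,4)@(11, 9): e=[0,0,16] → ·  [on edge]
    (0,5)@(1, 11): e=[72,-56,0] → ·  [on edge]
  covered (2 px):
    · · · · · ·
    · · · · █ ·
    · · · · █ ·
    · · · · · ·
    · · · · · ·
    · · · · · ·
    · · · · · ·
    · · · · · ·
T1:
  2·area = 14  (B↔C swapped to make it positive)
  edge (4, 9)→(0, 4): d=(-4,-5) top-left  bias=+0
  edge (0, 4)→(6, 8): d=(6,4) right/bottom  bias=-1
  edge (6, 8)→(4, 9): d=(-2,1) right/bottom  bias=-1
    (0,2)@(1, 5): e=[1,2,11] → █
    (1,2)@(3, 5): e=[11,-6,9] → ·
    (0,3)@(1, 7): e=[-7,14,7] → ·
    (1,3)@(3, 7): e=[3,6,5] → █
    (2,3)@(5, 7): e=[13,-2,3] → ·
    (1,4)@(3, 9): e=[-5,18,1] → ·
  covered (2 px):
    · · · · · ·
    · · · · · ·
    █ · · · · ·
    · █ · · · ·
    · · · · · ·
    · · · · · ·
    · · · · · ·
    · · · · · ·

Result: 4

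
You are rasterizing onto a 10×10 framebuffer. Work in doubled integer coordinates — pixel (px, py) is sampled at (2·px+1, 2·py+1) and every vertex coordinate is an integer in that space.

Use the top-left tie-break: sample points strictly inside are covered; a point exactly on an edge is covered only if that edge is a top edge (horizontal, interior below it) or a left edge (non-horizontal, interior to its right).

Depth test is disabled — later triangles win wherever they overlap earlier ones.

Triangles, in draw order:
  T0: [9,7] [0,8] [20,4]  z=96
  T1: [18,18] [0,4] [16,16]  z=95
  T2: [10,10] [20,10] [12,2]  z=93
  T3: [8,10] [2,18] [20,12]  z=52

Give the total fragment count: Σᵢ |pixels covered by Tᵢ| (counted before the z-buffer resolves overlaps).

T0:
  2·area = 16
  edge (9, 7)→(0, 8): d=(-9,1) right/bottom  bias=-1
  edge (0, 8)→(20, 4): d=(20,-4) top-left  bias=+0
  edge (20, 4)→(9, 7): d=(-11,3) right/bottom  bias=-1
    (7,2)@(15, 5): e=[12,0,4] → #  [on edge]
    (8,2)@(17, 5): e=[10,8,-2] → ·
    (2,3)@(5, 7): e=[4,0,12] → #  [on edge]
    (3,3)@(7, 7): e=[2,8,6] → #
    (4,3)@(9, 7): e=[0,16,0] → ·  [on edge]
    (7,3)@(15, 7): e=[-6,40,-18] → ·
    (2,4)@(5, 9): e=[-14,40,-10] → ·
    (3,4)@(7, 9): e=[-16,48,-16] → ·
  covered (3 px):
    · · · · · · · · · ·
    · · · · · · · · · ·
    · · · · · · · # · ·
    · · # # · · · · · ·
    · · · · · · · · · ·
    · · · · · · · · · ·
    · · · · · · · · · ·
    · · · · · · · · · ·
    · · · · · · · · · ·
    · · · · · · · · · ·
T1:
  2·area = 8
  edge (18, 18)→(0, 4): d=(-18,-14) top-left  bias=+0
  edge (0, 4)→(16, 16): d=(16,12) right/bottom  bias=-1
  edge (16, 16)→(18, 18): d=(2,2) right/bottom  bias=-1
    (0,0)@(1, 1): e=[68,-60,0] → ·  [on edge]
    (1,1)@(3, 3): e=[60,-52,0] → ·  [on edge]
    (2,2)@(5, 5): e=[52,-44,0] → ·  [on edge]
    (3,3)@(7, 7): e=[44,-36,0] → ·  [on edge]
    (4,4)@(9, 9): e=[36,-28,0] → ·  [on edge]
    (4,5)@(9, 11): e=[0,4,4] → #  [on edge]
    (5,5)@(11, 11): e=[28,-20,0] → ·  [on edge]
    (4,6)@(9, 13): e=[-36,36,8] → ·
    (6,6)@(13, 13): e=[20,-12,0] → ·  [on edge]
    (7,7)@(15, 15): e=[12,-4,0] → ·  [on edge]
    (8,8)@(17, 17): e=[4,4,0] → ·  [on edge]
    (9,9)@(19, 19): e=[-4,12,0] → ·  [on edge]
  covered (1 px):
    · · · · · · · · · ·
    · · · · · · · · · ·
    · · · · · · · · · ·
    · · · · · · · · · ·
    · · · · · · · · · ·
    · · · · # · · · · ·
    · · · · · · · · · ·
    · · · · · · · · · ·
    · · · · · · · · · ·
    · · · · · · · · · ·
T2:
  2·area = 80  (B↔C swapped to make it positive)
  edge (10, 10)→(12, 2): d=(2,-8) top-left  bias=+0
  edge (12, 2)→(20, 10): d=(8,8) right/bottom  bias=-1
  edge (20, 10)→(10, 10): d=(-10,0) right/bottom  bias=-1
    (5,0)@(11, 1): e=[-10,0,90] → ·  [on edge]
    (6,1)@(13, 3): e=[10,0,70] → ·  [on edge]
    (6,2)@(13, 5): e=[14,16,50] → #
    (7,2)@(15, 5): e=[30,0,50] → ·  [on edge]
    (5,3)@(11, 7): e=[2,48,30] → #
    (7,3)@(15, 7): e=[34,16,30] → #
    (8,3)@(17, 7): e=[50,0,30] → ·  [on edge]
    (5,4)@(11, 9): e=[6,64,10] → #
    (8,4)@(17, 9): e=[54,16,10] → #
    (9,4)@(19, 9): e=[70,0,10] → ·  [on edge]
    (5,5)@(11, 11): e=[10,80,-10] → ·
    (6,5)@(13, 11): e=[26,64,-10] → ·
  covered (8 px):
    · · · · · · · · · ·
    · · · · · · · · · ·
    · · · · · · # · · ·
    · · · · · # # # · ·
    · · · · · # # # # ·
    · · · · · · · · · ·
    · · · · · · · · · ·
    · · · · · · · · · ·
    · · · · · · · · · ·
    · · · · · · · · · ·
T3:
  2·area = 108  (B↔C swapped to make it positive)
  edge (8, 10)→(20, 12): d=(12,2) right/bottom  bias=-1
  edge (20, 12)→(2, 18): d=(-18,6) right/bottom  bias=-1
  edge (2, 18)→(8, 10): d=(6,-8) top-left  bias=+0
    (4,5)@(9, 11): e=[10,84,14] → #
    (5,5)@(11, 11): e=[6,72,30] → #
    (6,5)@(13, 11): e=[2,60,46] → #
    (7,5)@(15, 11): e=[-2,48,62] → ·
    (3,6)@(7, 13): e=[38,60,10] → #
    (7,6)@(15, 13): e=[22,12,74] → #
    (8,6)@(17, 13): e=[18,0,90] → ·  [on edge]
    (2,7)@(5, 15): e=[66,36,6] → #
    (5,7)@(11, 15): e=[54,0,54] → ·  [on edge]
    (6,7)@(13, 15): e=[50,-12,70] → ·
    (7,7)@(15, 15): e=[46,-24,86] → ·
    (1,8)@(3, 17): e=[94,12,2] → #
    (2,8)@(5, 17): e=[90,0,18] → ·  [on edge]
  covered (12 px):
    · · · · · · · · · ·
    · · · · · · · · · ·
    · · · · · · · · · ·
    · · · · · · · · · ·
    · · · · · · · · · ·
    · · · · # # # · · ·
    · · · # # # # # · ·
    · · # # # · · · · ·
    · # · · · · · · · ·
    · · · · · · · · · ·

Result: 24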